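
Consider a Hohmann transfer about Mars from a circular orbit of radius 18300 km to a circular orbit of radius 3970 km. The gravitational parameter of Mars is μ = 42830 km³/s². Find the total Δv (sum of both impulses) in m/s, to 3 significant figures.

Transfer-ellipse semi-major axis a_t = (r₁ + r₂)/2 = (18300 + 3970)/2 = 11135 km.
At r₁ the circular-orbit speed is v₁ = √(μ/r₁) = 1.52985 km/s.
On the transfer ellipse at r₁, vis-viva gives v_a = √[μ(2/r₁ − 1/a_t)] = 0.913479 km/s.
First burn Δv₁ = |v_a − v₁| = 0.6164 km/s.
Circular speed at r₂: v₂ = √(μ/r₂) = 3.28457 km/s.
Transfer-orbit speed at r₂: v_p = √[μ(2/r₂ − 1/a_t)] = 4.21075 km/s.
Second burn Δv₂ = |v₂ − v_p| = 0.9262 km/s.
Δv = Δv₁ + Δv₂ = 0.6164 + 0.9262 = 1.543 km/s.

Δv = 1540 m/s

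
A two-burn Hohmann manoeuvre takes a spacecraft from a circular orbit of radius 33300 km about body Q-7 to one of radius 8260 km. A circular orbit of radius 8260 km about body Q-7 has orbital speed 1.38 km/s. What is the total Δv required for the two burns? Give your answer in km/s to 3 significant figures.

From the circular-orbit relation v² = μ/r at r = 8260 km: μ = v²r = (1.38)² × 8260 = 15730.3 km³/s².
Semi-major axis of the transfer orbit: a_t = (33300 + 8260)/2 = 20780 km.
Circular speed at r₁: v₁ = √(μ/r₁) = √(15730.3/33300) = 0.6873 km/s.
Transfer-orbit speed at r₁ (vis-viva equation): v_a = √[μ(2/r₁ − 1/a_t)] = 0.4333 km/s.
First burn Δv₁ = |v_a − v₁| = 0.2540 km/s.
At r₂, v₂ = √(μ/r₂) = 1.3800 km/s.
Transfer-orbit speed at r₂: v_p = √[μ(2/r₂ − 1/a_t)] = 1.7469 km/s.
Second burn Δv₂ = |v₂ − v_p| = 0.3669 km/s.
Total Δv = Δv₁ + Δv₂ = 0.6209 km/s.

Δv = 0.621 km/s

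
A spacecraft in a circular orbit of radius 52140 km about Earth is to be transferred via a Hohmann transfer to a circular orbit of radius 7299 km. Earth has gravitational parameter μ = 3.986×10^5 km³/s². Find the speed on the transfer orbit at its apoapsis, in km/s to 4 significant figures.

The Hohmann ellipse has a_t = (r₁ + r₂)/2 = 29719.5 km.
The apoapsis of the transfer ellipse is at r = 52140 km.
Vis-viva: v = √[μ(2/r − 1/a_t)] = √[3.986×10^5 × (2/52140 − 1/29719.5)] = 1.370 km/s.

v = 1.370 km/s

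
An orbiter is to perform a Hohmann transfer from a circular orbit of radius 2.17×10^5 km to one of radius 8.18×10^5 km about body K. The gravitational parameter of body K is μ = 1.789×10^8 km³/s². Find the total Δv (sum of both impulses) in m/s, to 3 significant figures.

Δv = 12600 m/s

Semi-major axis of the transfer orbit: a_t = (2.170×10^5 + 8.180×10^5)/2 = 5.175×10^5 km.
At r₁ the circular-orbit speed is v₁ = √(μ/r₁) = 28.713 km/s.
Transfer-orbit speed at r₁ (vis-viva equation): v_p = √[μ(2/r₁ − 1/a_t)] = 36.099 km/s.
First burn Δv₁ = |v_p − v₁| = 7.386 km/s.
At r₂, v₂ = √(μ/r₂) = 14.7886 km/s.
Transfer-orbit speed at r₂: v_a = √[μ(2/r₂ − 1/a_t)] = 9.57642 km/s.
Second burn Δv₂ = |v₂ − v_a| = 5.212 km/s.
Total Δv = Δv₁ + Δv₂ = 12.60 km/s.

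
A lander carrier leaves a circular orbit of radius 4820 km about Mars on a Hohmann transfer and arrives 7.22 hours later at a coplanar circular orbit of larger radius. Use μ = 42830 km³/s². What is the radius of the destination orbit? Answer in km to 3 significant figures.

r₂ = 23800 km

Transfer time t = 7.22 hours = 25992 s, and t = π√(a_t³/μ).
So a_t = (μ t²/π²)^(1/3) = (42830 × (25992)² / π²)^(1/3) = 14312 km.
Since a_t = (r₁ + r₂)/2, r₂ = 2a_t − r₁ = 2×14312 − 4820 = 23804 km.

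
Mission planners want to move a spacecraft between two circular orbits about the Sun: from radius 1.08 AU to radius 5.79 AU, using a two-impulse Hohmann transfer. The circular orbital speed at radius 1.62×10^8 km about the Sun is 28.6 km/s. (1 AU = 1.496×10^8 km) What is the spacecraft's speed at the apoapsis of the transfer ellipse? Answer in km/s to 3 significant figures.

v = 6.94 km/s

From the circular-orbit relation v² = μ/r at r = 1.62×10^8 km: μ = v²r = (28.6)² × 1.62×10^8 = 1.32510×10^11 km³/s².
In km: r₁ = 1.08 × 1.496×10^8 = 1.61568×10^8 km; r₂ = 5.79 × 1.496×10^8 = 8.66184×10^8 km.
The Hohmann ellipse has a_t = (r₁ + r₂)/2 = 5.13876×10^8 km.
At apoapsis, r = 8.66184×10^8 km.
From the vis-viva equation, v = √[μ(2/r − 1/a_t)] = 6.935 km/s.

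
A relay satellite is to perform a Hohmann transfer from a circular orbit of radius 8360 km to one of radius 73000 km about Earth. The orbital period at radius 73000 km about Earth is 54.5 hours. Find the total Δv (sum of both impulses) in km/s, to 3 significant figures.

Δv = 3.62 km/s

From Kepler's third law T² = 4π²r³/μ at r = 73000 km, T = 54.5 hours = 54.5 × 3600 s = 1.962×10^5 s: μ = 4π²r³/T² = 3.98961×10^5 km³/s².
The Hohmann ellipse has a_t = (r₁ + r₂)/2 = 40680 km.
At r₁ the circular-orbit speed is v₁ = √(μ/r₁) = 6.908 km/s.
On the transfer ellipse at r₁, vis-viva equation gives v_p = √[μ(2/r₁ − 1/a_t)] = 9.254 km/s.
First burn Δv₁ = |v_p − v₁| = 2.346 km/s.
Circular speed at r₂: v₂ = √(μ/r₂) = 2.338 km/s.
Transfer-orbit speed at r₂: v_a = √[μ(2/r₂ − 1/a_t)] = 1.060 km/s.
Second burn Δv₂ = |v₂ − v_a| = 1.278 km/s.
Δv = Δv₁ + Δv₂ = 2.346 + 1.278 = 3.624 km/s.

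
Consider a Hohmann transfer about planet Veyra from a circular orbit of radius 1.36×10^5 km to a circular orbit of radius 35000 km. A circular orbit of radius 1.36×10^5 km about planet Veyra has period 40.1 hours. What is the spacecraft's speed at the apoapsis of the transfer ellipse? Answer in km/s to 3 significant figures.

v = 3.79 km/s

From Kepler's third law T² = 4π²r³/μ at r = 1.36×10^5 km, T = 40.1 hours = 40.1 × 3600 s = 1.4436×10^5 s: μ = 4π²r³/T² = 4.76522×10^6 km³/s².
The Hohmann ellipse has a_t = (r₁ + r₂)/2 = 85500 km.
At apoapsis, r = 1.360×10^5 km.
Applying v² = μ(2/r − 1/a_t): v = 3.787 km/s.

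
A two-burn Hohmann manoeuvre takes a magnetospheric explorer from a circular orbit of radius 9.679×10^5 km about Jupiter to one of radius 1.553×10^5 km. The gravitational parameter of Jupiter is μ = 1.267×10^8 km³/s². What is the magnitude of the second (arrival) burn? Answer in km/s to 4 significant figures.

Δv₂ = 8.935 km/s

Semi-major axis of the transfer orbit: a_t = (9.679×10^5 + 1.553×10^5)/2 = 5.616×10^5 km.
Circular speed at r = 1.553×10^5 km: v_c = √(μ/r) = 28.563 km/s.
Transfer-orbit speed at the same r (vis-viva, a = a_t): v_t = √[μ(2/r − 1/a_t)] = 37.498 km/s.
Δv₂ = |v_t − v_c| = |37.498 − 28.563| = 8.935 km/s.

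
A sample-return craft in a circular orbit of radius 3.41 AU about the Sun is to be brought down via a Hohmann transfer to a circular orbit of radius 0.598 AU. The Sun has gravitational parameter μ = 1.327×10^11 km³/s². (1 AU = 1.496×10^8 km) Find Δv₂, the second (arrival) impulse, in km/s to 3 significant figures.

Δv₂ = 11.7 km/s

In km: r₁ = 3.41 × 1.496×10^8 = 5.10136×10^8 km; r₂ = 0.598 × 1.496×10^8 = 8.94608×10^7 km.
The Hohmann ellipse has a_t = (r₁ + r₂)/2 = 2.997984×10^8 km.
Circular speed at r = 8.94608×10^7 km: v_c = √(μ/r) = 38.51 km/s.
Vis-viva on the transfer ellipse at r = 8.94608×10^7 km gives v_t = √[μ(2/r − 1/a_t)] = 50.24 km/s.
Δv₂ = |v_t − v_c| = |50.24 − 38.51| = 11.73 km/s.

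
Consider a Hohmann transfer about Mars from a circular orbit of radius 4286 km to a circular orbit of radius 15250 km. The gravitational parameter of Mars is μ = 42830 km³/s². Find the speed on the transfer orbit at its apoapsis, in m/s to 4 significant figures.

Transfer-ellipse semi-major axis a_t = (r₁ + r₂)/2 = (4286 + 15250)/2 = 9768 km.
The apoapsis of the transfer ellipse is at r = 15250 km.
Applying v² = μ(2/r − 1/a_t): v = 1.110 km/s.

v = 1110 m/s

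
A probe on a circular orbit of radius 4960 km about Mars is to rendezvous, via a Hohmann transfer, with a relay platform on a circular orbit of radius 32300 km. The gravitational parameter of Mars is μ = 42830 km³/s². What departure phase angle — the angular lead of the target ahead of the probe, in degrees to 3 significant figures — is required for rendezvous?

Semi-major axis of the transfer orbit: a_t = (4960 + 32300)/2 = 18630 km.
The half-period of the transfer ellipse is t = π√(a_t³/μ) = 38600.7 s.
Target angular speed ω₂ = √(μ/r₂³) = 3.56509×10^-5 rad/s.
Angle swept by the target during transfer: ω₂·t = 1.37615 rad = 78.85°.
Arrival is 180° from departure on the ellipse, so φ = 180° − 78.85° = 101°.

φ = 101°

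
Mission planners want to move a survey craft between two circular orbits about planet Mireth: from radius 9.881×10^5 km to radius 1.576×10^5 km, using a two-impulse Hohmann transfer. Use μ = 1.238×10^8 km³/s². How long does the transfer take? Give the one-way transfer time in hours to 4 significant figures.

The Hohmann ellipse has a_t = (r₁ + r₂)/2 = 5.7285×10^5 km.
By Kepler's third law the transfer-orbit period is T = 2π√(a_t³/μ), so t = T/2 = 1.2242×10^5 s.
Converting: 1.2242×10^5 s ÷ 3600 s/hour = 34.01 hours.

t = 34.01 hours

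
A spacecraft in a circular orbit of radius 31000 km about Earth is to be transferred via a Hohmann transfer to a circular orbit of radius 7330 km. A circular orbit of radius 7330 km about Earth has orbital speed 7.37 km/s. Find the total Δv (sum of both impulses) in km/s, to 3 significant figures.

Δv = 3.37 km/s

From the circular-orbit relation v² = μ/r at r = 7330 km: μ = v²r = (7.37)² × 7330 = 3.98143×10^5 km³/s².
Transfer-ellipse semi-major axis a_t = (r₁ + r₂)/2 = (31000 + 7330)/2 = 19165 km.
At r₁ the circular-orbit speed is v₁ = √(μ/r₁) = 3.58376 km/s.
On the transfer ellipse at r₁, vis-viva gives v_a = √[μ(2/r₁ − 1/a_t)] = 2.21634 km/s.
First burn Δv₁ = |v_a − v₁| = 1.3674 km/s.
Circular speed at r₂: v₂ = √(μ/r₂) = 7.3700 km/s.
Transfer-orbit speed at r₂: v_p = √[μ(2/r₂ − 1/a_t)] = 9.3733 km/s.
Second burn Δv₂ = |v₂ − v_p| = 2.0033 km/s.
Δv = Δv₁ + Δv₂ = 1.3674 + 2.0033 = 3.371 km/s.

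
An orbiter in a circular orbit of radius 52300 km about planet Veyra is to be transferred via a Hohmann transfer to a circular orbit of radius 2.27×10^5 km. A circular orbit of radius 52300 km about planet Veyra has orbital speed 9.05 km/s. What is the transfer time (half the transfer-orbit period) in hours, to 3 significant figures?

From the circular-orbit relation v² = μ/r at r = 52300 km: μ = v²r = (9.05)² × 52300 = 4.28350×10^6 km³/s².
The Hohmann ellipse has a_t = (r₁ + r₂)/2 = 1.3965×10^5 km.
Half the transfer-orbit period gives t = π√(a_t³/μ) = 79220 s.
Converting: 79220 s ÷ 3600 s/hour = 22.0 hours.

t = 22.0 hours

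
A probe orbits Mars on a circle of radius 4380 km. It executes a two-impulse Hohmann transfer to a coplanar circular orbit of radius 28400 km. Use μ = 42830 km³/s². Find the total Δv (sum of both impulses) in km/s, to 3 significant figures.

Δv = 1.58 km/s

The Hohmann ellipse has a_t = (r₁ + r₂)/2 = 16390 km.
At r₁ the circular-orbit speed is v₁ = √(μ/r₁) = 3.1271 km/s.
Transfer-orbit speed at r₁ (v² = μ(2/r − 1/a)): v_p = √[μ(2/r₁ − 1/a_t)] = 4.1163 km/s.
First burn Δv₁ = |v_p − v₁| = 0.9892 km/s.
Circular speed at r₂: v₂ = √(μ/r₂) = 1.228 km/s.
Transfer-orbit speed at r₂: v_a = √[μ(2/r₂ − 1/a_t)] = 0.6348 km/s.
Second burn Δv₂ = |v₂ − v_a| = 0.5932 km/s.
Δv = Δv₁ + Δv₂ = 0.9892 + 0.5932 = 1.582 km/s.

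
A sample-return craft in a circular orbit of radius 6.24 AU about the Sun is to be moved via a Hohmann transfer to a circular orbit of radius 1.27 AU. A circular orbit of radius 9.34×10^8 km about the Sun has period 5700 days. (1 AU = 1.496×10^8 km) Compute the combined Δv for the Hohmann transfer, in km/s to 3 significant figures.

From Kepler's third law T² = 4π²r³/μ at r = 9.34×10^8 km, T = 5700 days = 5700 × 86400 s = 4.9248×10^8 s: μ = 4π²r³/T² = 1.32624×10^11 km³/s².
In km: r₁ = 6.24 × 1.496×10^8 = 9.33504×10^8 km; r₂ = 1.27 × 1.496×10^8 = 1.89992×10^8 km.
Semi-major axis of the transfer orbit: a_t = (9.33504×10^8 + 1.89992×10^8)/2 = 5.61748×10^8 km.
Circular speed at r₁: v₁ = √(μ/r₁) = √(1.32624×10^11/9.33504×10^8) = 11.92 km/s.
Transfer-orbit speed at r₁ (vis-viva): v_a = √[μ(2/r₁ − 1/a_t)] = 6.932 km/s.
First burn Δv₁ = |v_a − v₁| = 4.988 km/s.
Circular speed at r₂: v₂ = √(μ/r₂) = 26.421 km/s.
Transfer-orbit speed at r₂: v_p = √[μ(2/r₂ − 1/a_t)] = 34.059 km/s.
Second burn Δv₂ = |v₂ − v_p| = 7.638 km/s.
Δv = Δv₁ + Δv₂ = 4.988 + 7.638 = 12.63 km/s.

Δv = 12.6 km/s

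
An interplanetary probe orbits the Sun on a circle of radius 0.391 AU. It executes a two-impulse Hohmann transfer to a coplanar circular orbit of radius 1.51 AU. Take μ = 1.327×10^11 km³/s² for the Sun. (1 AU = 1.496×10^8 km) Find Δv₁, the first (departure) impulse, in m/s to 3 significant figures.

In km: r₁ = 0.391 × 1.496×10^8 = 5.84936×10^7 km; r₂ = 1.51 × 1.496×10^8 = 2.25896×10^8 km.
Transfer-ellipse semi-major axis a_t = (r₁ + r₂)/2 = (5.84936×10^7 + 2.25896×10^8)/2 = 1.421948×10^8 km.
On the circular orbit at r = 5.84936×10^7 km, v_c = √(μ/r) = 47.63 km/s.
Transfer-orbit speed at the same r (vis-viva, a = a_t): v_t = √[μ(2/r − 1/a_t)] = 60.03 km/s.
Δv₁ = |v_t − v_c| = |60.03 − 47.63| = 12.40 km/s.

Δv₁ = 12400 m/s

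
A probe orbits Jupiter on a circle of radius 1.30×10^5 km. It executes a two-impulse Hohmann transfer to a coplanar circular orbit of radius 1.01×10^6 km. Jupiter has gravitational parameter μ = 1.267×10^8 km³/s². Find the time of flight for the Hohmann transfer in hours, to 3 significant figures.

Transfer-ellipse semi-major axis a_t = (r₁ + r₂)/2 = (1.300×10^5 + 1.010×10^6)/2 = 5.700×10^5 km.
By Kepler's third law the transfer-orbit period is T = 2π√(a_t³/μ), so t = T/2 = 1.201×10^5 s.
Converting: 1.201×10^5 s ÷ 3600 s/hour = 33.4 hours.

t = 33.4 hours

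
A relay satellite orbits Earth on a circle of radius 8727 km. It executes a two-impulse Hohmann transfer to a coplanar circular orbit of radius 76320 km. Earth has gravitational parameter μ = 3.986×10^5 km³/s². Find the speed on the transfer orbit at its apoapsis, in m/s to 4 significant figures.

v = 1035 m/s

Semi-major axis of the transfer orbit: a_t = (8727 + 76320)/2 = 42523.5 km.
The apoapsis of the transfer ellipse is at r = 76320 km.
Applying v² = μ(2/r − 1/a_t): v = 1.035 km/s.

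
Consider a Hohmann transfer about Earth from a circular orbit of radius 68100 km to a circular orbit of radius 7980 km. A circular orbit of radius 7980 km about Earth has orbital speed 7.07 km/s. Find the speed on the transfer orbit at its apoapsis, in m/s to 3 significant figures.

From the circular-orbit relation v² = μ/r at r = 7980 km: μ = v²r = (7.07)² × 7980 = 3.98880×10^5 km³/s².
Semi-major axis of the transfer orbit: a_t = (68100 + 7980)/2 = 38040 km.
The apoapsis of the transfer ellipse is at r = 68100 km.
Applying v² = μ(2/r − 1/a_t): v = 1.108 km/s.

v = 1110 m/s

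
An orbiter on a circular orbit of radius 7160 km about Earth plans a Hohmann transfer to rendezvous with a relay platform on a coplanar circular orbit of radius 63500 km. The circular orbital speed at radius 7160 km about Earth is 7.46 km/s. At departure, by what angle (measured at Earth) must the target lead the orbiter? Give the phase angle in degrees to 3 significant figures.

φ = 105°

From the circular-orbit relation v² = μ/r at r = 7160 km: μ = v²r = (7.46)² × 7160 = 3.98465×10^5 km³/s².
The Hohmann ellipse has a_t = (r₁ + r₂)/2 = 35330 km.
Transfer time t = π√(a_t³/μ) = 33050 s.
The target's mean motion on its circular orbit is ω₂ = √(μ/r₂³) = 3.945×10^-5 rad/s.
Angle swept by the target during transfer: ω₂·t = 1.3038 rad = 74.70°.
The orbiter traverses 180° on the transfer ellipse, so the target must lead by 180° − 74.70° = 105°.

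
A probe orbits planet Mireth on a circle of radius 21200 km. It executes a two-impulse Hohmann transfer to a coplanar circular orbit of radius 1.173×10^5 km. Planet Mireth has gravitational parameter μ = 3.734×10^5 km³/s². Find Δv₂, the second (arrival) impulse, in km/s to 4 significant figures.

The Hohmann ellipse has a_t = (r₁ + r₂)/2 = 69250 km.
Circular speed at r = 1.173×10^5 km: v_c = √(μ/r) = 1.7842 km/s.
Transfer-orbit speed at the same r (vis-viva, a = a_t): v_t = √[μ(2/r − 1/a_t)] = 0.98718 km/s.
Δv₂ = |v_t − v_c| = |0.98718 − 1.7842| = 0.7970 km/s.

Δv₂ = 0.7970 km/s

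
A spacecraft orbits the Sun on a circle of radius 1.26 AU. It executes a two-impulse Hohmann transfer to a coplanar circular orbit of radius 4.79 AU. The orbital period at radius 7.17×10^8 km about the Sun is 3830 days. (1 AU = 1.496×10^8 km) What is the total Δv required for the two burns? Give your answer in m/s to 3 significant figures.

Δv = 11700 m/s

From Kepler's third law T² = 4π²r³/μ at r = 7.17×10^8 km, T = 3830 days = 3830 × 86400 s = 3.30912×10^8 s: μ = 4π²r³/T² = 1.32890×10^11 km³/s².
In km: r₁ = 1.26 × 1.496×10^8 = 1.88496×10^8 km; r₂ = 4.79 × 1.496×10^8 = 7.16584×10^8 km.
Semi-major axis of the transfer orbit: a_t = (1.88496×10^8 + 7.16584×10^8)/2 = 4.5254×10^8 km.
Circular speed at r₁: v₁ = √(μ/r₁) = √(1.32890×10^11/1.88496×10^8) = 26.55 km/s.
On the transfer ellipse at r₁, vis-viva equation gives v_p = √[μ(2/r₁ − 1/a_t)] = 33.41 km/s.
First burn Δv₁ = |v_p − v₁| = 6.860 km/s.
At r₂, v₂ = √(μ/r₂) = 13.618 km/s.
Transfer-orbit speed at r₂: v_a = √[μ(2/r₂ − 1/a_t)] = 8.7889 km/s.
Second burn Δv₂ = |v₂ − v_a| = 4.829 km/s.
Δv = Δv₁ + Δv₂ = 6.860 + 4.829 = 11.69 km/s.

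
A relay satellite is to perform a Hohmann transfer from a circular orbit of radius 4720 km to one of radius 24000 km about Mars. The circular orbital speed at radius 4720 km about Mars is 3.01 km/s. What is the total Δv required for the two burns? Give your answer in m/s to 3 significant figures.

Δv = 1450 m/s

From the circular-orbit relation v² = μ/r at r = 4720 km: μ = v²r = (3.01)² × 4720 = 42763.7 km³/s².
Transfer-ellipse semi-major axis a_t = (r₁ + r₂)/2 = (4720 + 24000)/2 = 14360 km.
At r₁ the circular-orbit speed is v₁ = √(μ/r₁) = 3.0100 km/s.
On the transfer ellipse at r₁, vis-viva gives v_p = √[μ(2/r₁ − 1/a_t)] = 3.8913 km/s.
First burn Δv₁ = |v_p − v₁| = 0.8813 km/s.
At r₂, v₂ = √(μ/r₂) = 1.33485 km/s.
Transfer-orbit speed at r₂: v_a = √[μ(2/r₂ − 1/a_t)] = 0.765289 km/s.
Second burn Δv₂ = |v₂ − v_a| = 0.5696 km/s.
Δv = Δv₁ + Δv₂ = 0.8813 + 0.5696 = 1.451 km/s.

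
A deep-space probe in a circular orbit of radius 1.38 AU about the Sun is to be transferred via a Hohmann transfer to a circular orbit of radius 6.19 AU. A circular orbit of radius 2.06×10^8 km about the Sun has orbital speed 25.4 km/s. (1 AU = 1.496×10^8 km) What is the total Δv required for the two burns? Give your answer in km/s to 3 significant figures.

Δv = 11.8 km/s

From the circular-orbit relation v² = μ/r at r = 2.06×10^8 km: μ = v²r = (25.4)² × 2.06×10^8 = 1.32903×10^11 km³/s².
In km: r₁ = 1.38 × 1.496×10^8 = 2.06448×10^8 km; r₂ = 6.19 × 1.496×10^8 = 9.26024×10^8 km.
The Hohmann ellipse has a_t = (r₁ + r₂)/2 = 5.66236×10^8 km.
At r₁ the circular-orbit speed is v₁ = √(μ/r₁) = 25.372 km/s.
On the transfer ellipse at r₁, v² = μ(2/r − 1/a) gives v_p = √[μ(2/r₁ − 1/a_t)] = 32.447 km/s.
First burn Δv₁ = |v_p − v₁| = 7.075 km/s.
At r₂, v₂ = √(μ/r₂) = 11.98 km/s.
Transfer-orbit speed at r₂: v_a = √[μ(2/r₂ − 1/a_t)] = 7.234 km/s.
Second burn Δv₂ = |v₂ − v_a| = 4.746 km/s.
Δv = Δv₁ + Δv₂ = 7.075 + 4.746 = 11.82 km/s.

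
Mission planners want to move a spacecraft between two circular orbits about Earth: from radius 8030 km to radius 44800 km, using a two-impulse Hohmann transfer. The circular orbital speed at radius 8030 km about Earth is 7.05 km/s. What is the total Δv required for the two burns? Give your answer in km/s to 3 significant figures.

From the circular-orbit relation v² = μ/r at r = 8030 km: μ = v²r = (7.05)² × 8030 = 3.99111×10^5 km³/s².
Semi-major axis of the transfer orbit: a_t = (8030 + 44800)/2 = 26415 km.
Circular speed at r₁: v₁ = √(μ/r₁) = √(3.99111×10^5/8030) = 7.050 km/s.
Transfer-orbit speed at r₁ (v² = μ(2/r − 1/a)): v_p = √[μ(2/r₁ − 1/a_t)] = 9.181 km/s.
First burn Δv₁ = |v_p − v₁| = 2.131 km/s.
Circular speed at r₂: v₂ = √(μ/r₂) = 2.985 km/s.
Transfer-orbit speed at r₂: v_a = √[μ(2/r₂ − 1/a_t)] = 1.646 km/s.
Second burn Δv₂ = |v₂ − v_a| = 1.339 km/s.
Total Δv = Δv₁ + Δv₂ = 3.470 km/s.

Δv = 3.47 km/s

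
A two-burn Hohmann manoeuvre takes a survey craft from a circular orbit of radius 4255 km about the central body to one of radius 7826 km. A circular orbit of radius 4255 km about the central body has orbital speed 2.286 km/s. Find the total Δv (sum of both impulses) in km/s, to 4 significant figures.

From the circular-orbit relation v² = μ/r at r = 4255 km: μ = v²r = (2.286)² × 4255 = 22235.8 km³/s².
Semi-major axis of the transfer orbit: a_t = (4255 + 7826)/2 = 6040.5 km.
At r₁ the circular-orbit speed is v₁ = √(μ/r₁) = 2.286 km/s.
On the transfer ellipse at r₁, vis-viva equation gives v_p = √[μ(2/r₁ − 1/a_t)] = 2.602 km/s.
First burn Δv₁ = |v_p − v₁| = 0.3160 km/s.
Circular speed at r₂: v₂ = √(μ/r₂) = 1.6856 km/s.
Transfer-orbit speed at r₂: v_a = √[μ(2/r₂ − 1/a_t)] = 1.4147 km/s.
Second burn Δv₂ = |v₂ − v_a| = 0.2709 km/s.
Total Δv = Δv₁ + Δv₂ = 0.5869 km/s.

Δv = 0.5869 km/s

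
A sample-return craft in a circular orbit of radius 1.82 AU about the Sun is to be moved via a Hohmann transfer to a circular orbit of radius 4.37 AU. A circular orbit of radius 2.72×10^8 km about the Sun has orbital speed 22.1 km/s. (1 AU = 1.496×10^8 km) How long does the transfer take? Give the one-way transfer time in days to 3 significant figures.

t = 994 days

From the circular-orbit relation v² = μ/r at r = 2.72×10^8 km: μ = v²r = (22.1)² × 2.72×10^8 = 1.32848×10^11 km³/s².
In km: r₁ = 1.82 × 1.496×10^8 = 2.72272×10^8 km; r₂ = 4.37 × 1.496×10^8 = 6.53752×10^8 km.
The Hohmann ellipse has a_t = (r₁ + r₂)/2 = 4.63012×10^8 km.
Half the transfer-orbit period gives t = π√(a_t³/μ) = 8.587×10^7 s.
Converting: 8.587×10^7 s ÷ 86400 s/day = 994 days.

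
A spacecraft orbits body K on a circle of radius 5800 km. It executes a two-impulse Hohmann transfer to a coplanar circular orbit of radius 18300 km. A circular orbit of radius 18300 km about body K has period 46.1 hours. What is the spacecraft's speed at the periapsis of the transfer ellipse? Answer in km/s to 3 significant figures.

From Kepler's third law T² = 4π²r³/μ at r = 18300 km, T = 46.1 hours = 46.1 × 3600 s = 1.6596×10^5 s: μ = 4π²r³/T² = 8784.28 km³/s².
The Hohmann ellipse has a_t = (r₁ + r₂)/2 = 12050 km.
The periapsis of the transfer ellipse is at r = 5800 km.
Vis-viva: v = √[μ(2/r − 1/a_t)] = √[8784.28 × (2/5800 − 1/12050)] = 1.517 km/s.

v = 1.52 km/s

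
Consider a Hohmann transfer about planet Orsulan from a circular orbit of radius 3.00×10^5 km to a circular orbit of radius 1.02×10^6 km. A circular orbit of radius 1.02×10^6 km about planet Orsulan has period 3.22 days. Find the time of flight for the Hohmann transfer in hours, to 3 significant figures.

From Kepler's third law T² = 4π²r³/μ at r = 1.02×10^6 km, T = 3.22 days = 3.22 × 86400 s = 2.78208×10^5 s: μ = 4π²r³/T² = 5.41279×10^8 km³/s².
The Hohmann ellipse has a_t = (r₁ + r₂)/2 = 6.600×10^5 km.
Transfer time t = π√(a_t³/μ) = π√((6.600×10^5)³ / 5.41279×10^8) = 72400 s.
Converting: 72400 s ÷ 3600 s/hour = 20.1 hours.

t = 20.1 hours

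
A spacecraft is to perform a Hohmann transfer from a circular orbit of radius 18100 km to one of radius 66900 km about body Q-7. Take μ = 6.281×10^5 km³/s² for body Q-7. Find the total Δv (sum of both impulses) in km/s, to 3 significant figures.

Δv = 2.56 km/s

Semi-major axis of the transfer orbit: a_t = (18100 + 66900)/2 = 42500 km.
At r₁ the circular-orbit speed is v₁ = √(μ/r₁) = 5.890811 km/s.
Transfer-orbit speed at r₁ (vis-viva equation): v_p = √[μ(2/r₁ − 1/a_t)] = 7.390838 km/s.
First burn Δv₁ = |v_p − v₁| = 1.500027 km/s.
At r₂, v₂ = √(μ/r₂) = 3.064089 km/s.
Transfer-orbit speed at r₂: v_a = √[μ(2/r₂ − 1/a_t)] = 1.999614 km/s.
Second burn Δv₂ = |v₂ − v_a| = 1.064475 km/s.
Total Δv = Δv₁ + Δv₂ = 2.565 km/s.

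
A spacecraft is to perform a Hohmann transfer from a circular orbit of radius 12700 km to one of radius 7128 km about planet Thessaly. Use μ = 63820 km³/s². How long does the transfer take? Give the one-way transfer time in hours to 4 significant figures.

Semi-major axis of the transfer orbit: a_t = (12700 + 7128)/2 = 9914 km.
By Kepler's third law the transfer-orbit period is T = 2π√(a_t³/μ), so t = T/2 = 12276 s.
Converting: 12276 s ÷ 3600 s/hour = 3.410 hours.

t = 3.410 hours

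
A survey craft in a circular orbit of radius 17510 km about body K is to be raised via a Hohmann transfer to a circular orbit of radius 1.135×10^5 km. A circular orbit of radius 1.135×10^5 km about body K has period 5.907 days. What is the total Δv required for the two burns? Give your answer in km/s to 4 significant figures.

From Kepler's third law T² = 4π²r³/μ at r = 1.135×10^5 km, T = 5.907 days = 5.907 × 86400 s = 5.103648×10^5 s: μ = 4π²r³/T² = 2.21608×10^5 km³/s².
Semi-major axis of the transfer orbit: a_t = (17510 + 1.135×10^5)/2 = 65505 km.
Circular speed at r₁: v₁ = √(μ/r₁) = √(2.21608×10^5/17510) = 3.558 km/s.
Transfer-orbit speed at r₁ (vis-viva equation): v_p = √[μ(2/r₁ − 1/a_t)] = 4.683 km/s.
First burn Δv₁ = |v_p − v₁| = 1.125 km/s.
Circular speed at r₂: v₂ = √(μ/r₂) = 1.3973 km/s.
Transfer-orbit speed at r₂: v_a = √[μ(2/r₂ − 1/a_t)] = 0.72244 km/s.
Second burn Δv₂ = |v₂ − v_a| = 0.6749 km/s.
Total Δv = Δv₁ + Δv₂ = 1.800 km/s.

Δv = 1.800 km/s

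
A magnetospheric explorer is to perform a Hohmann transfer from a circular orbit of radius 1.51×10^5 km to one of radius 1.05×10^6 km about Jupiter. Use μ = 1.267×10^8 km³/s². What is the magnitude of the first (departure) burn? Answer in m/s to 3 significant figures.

Δv₁ = 9340 m/s

The Hohmann ellipse has a_t = (r₁ + r₂)/2 = 6.005×10^5 km.
Circular speed at r = 1.510×10^5 km: v_c = √(μ/r) = 28.9668 km/s.
Vis-viva on the transfer ellipse at r = 1.510×10^5 km gives v_t = √[μ(2/r − 1/a_t)] = 38.3035 km/s.
Δv₁ = |v_t − v_c| = |38.3035 − 28.9668| = 9.337 km/s.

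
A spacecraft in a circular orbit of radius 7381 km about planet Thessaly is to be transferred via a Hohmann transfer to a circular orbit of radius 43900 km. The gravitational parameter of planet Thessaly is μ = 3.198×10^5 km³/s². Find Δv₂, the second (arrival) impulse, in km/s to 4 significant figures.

The Hohmann ellipse has a_t = (r₁ + r₂)/2 = 25640.5 km.
On the circular orbit at r = 43900 km, v_c = √(μ/r) = 2.699 km/s.
Transfer-orbit speed at the same r (vis-viva, a = a_t): v_t = √[μ(2/r − 1/a_t)] = 1.448 km/s.
Δv₂ = |v_t − v_c| = |1.448 − 2.699| = 1.251 km/s.

Δv₂ = 1.251 km/s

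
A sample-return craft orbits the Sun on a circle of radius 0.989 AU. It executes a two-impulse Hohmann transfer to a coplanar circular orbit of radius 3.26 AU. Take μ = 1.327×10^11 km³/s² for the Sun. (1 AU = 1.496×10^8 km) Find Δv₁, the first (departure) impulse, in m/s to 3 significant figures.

In km: r₁ = 0.989 × 1.496×10^8 = 1.479544×10^8 km; r₂ = 3.26 × 1.496×10^8 = 4.87696×10^8 km.
The Hohmann ellipse has a_t = (r₁ + r₂)/2 = 3.178252×10^8 km.
On the circular orbit at r = 1.479544×10^8 km, v_c = √(μ/r) = 29.95 km/s.
Transfer-orbit speed at the same r (vis-viva, a = a_t): v_t = √[μ(2/r − 1/a_t)] = 37.10 km/s.
Δv₁ = |v_t − v_c| = |37.10 − 29.95| = 7.150 km/s.

Δv₁ = 7150 m/s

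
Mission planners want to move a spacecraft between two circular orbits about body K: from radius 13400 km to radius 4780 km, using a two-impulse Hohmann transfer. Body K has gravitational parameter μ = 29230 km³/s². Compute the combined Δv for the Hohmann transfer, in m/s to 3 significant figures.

Semi-major axis of the transfer orbit: a_t = (13400 + 4780)/2 = 9090 km.
At r₁ the circular-orbit speed is v₁ = √(μ/r₁) = 1.4769 km/s.
Transfer-orbit speed at r₁ (vis-viva): v_a = √[μ(2/r₁ − 1/a_t)] = 1.0710 km/s.
First burn Δv₁ = |v_a − v₁| = 0.4059 km/s.
At r₂, v₂ = √(μ/r₂) = 2.472865 km/s.
Transfer-orbit speed at r₂: v_p = √[μ(2/r₂ − 1/a_t)] = 3.002416 km/s.
Second burn Δv₂ = |v₂ − v_p| = 0.5296 km/s.
Total Δv = Δv₁ + Δv₂ = 0.9355 km/s.

Δv = 935 m/s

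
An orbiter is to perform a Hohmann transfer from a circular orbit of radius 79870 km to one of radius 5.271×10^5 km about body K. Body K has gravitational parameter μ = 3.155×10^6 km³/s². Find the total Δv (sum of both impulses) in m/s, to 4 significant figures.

The Hohmann ellipse has a_t = (r₁ + r₂)/2 = 3.03485×10^5 km.
Circular speed at r₁: v₁ = √(μ/r₁) = √(3.155×10^6/79870) = 6.285 km/s.
Transfer-orbit speed at r₁ (vis-viva): v_p = √[μ(2/r₁ − 1/a_t)] = 8.283 km/s.
First burn Δv₁ = |v_p − v₁| = 1.998 km/s.
At r₂, v₂ = √(μ/r₂) = 2.4465 km/s.
Transfer-orbit speed at r₂: v_a = √[μ(2/r₂ − 1/a_t)] = 1.2551 km/s.
Second burn Δv₂ = |v₂ − v_a| = 1.191 km/s.
Total Δv = Δv₁ + Δv₂ = 3.189 km/s.

Δv = 3189 m/s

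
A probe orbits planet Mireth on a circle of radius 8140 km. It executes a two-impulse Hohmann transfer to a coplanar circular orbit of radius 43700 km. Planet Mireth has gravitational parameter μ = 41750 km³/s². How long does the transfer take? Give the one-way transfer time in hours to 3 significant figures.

Semi-major axis of the transfer orbit: a_t = (8140 + 43700)/2 = 25920 km.
Half the transfer-orbit period gives t = π√(a_t³/μ) = 64160 s.
Converting: 64160 s ÷ 3600 s/hour = 17.8 hours.

t = 17.8 hours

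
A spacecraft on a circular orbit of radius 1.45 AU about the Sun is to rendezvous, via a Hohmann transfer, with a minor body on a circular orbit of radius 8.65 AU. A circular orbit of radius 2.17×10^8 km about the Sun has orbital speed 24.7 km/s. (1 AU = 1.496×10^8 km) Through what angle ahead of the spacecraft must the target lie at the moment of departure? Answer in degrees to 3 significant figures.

From the circular-orbit relation v² = μ/r at r = 2.17×10^8 km: μ = v²r = (24.7)² × 2.17×10^8 = 1.32390×10^11 km³/s².
In km: r₁ = 1.45 × 1.496×10^8 = 2.1692×10^8 km; r₂ = 8.65 × 1.496×10^8 = 1.29404×10^9 km.
The Hohmann ellipse has a_t = (r₁ + r₂)/2 = 7.5548×10^8 km.
The half-period of the transfer ellipse is t = π√(a_t³/μ) = 1.793×10^8 s.
The target's mean motion on its circular orbit is ω₂ = √(μ/r₂³) = 7.816×10^-9 rad/s.
Angle swept by the target during transfer: ω₂·t = 1.4014 rad = 80.29°.
Arrival is 180° from departure on the ellipse, so φ = 180° − 80.29° = 99.7°.

φ = 99.7°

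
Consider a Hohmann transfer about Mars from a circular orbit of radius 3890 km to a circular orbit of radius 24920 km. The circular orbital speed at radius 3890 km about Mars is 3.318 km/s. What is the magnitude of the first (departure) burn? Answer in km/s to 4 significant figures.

From the circular-orbit relation v² = μ/r at r = 3890 km: μ = v²r = (3.318)² × 3890 = 42825.5 km³/s².
Semi-major axis of the transfer orbit: a_t = (3890 + 24920)/2 = 14405 km.
On the circular orbit at r = 3890 km, v_c = √(μ/r) = 3.318 km/s.
Transfer-orbit speed at the same r (vis-viva, a = a_t): v_t = √[μ(2/r − 1/a_t)] = 4.364 km/s.
Δv₁ = |v_t − v_c| = |4.364 − 3.318| = 1.046 km/s.

Δv₁ = 1.046 km/s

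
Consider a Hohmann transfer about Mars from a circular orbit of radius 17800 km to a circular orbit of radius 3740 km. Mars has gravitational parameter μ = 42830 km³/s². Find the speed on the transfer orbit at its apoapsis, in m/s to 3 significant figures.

v = 914 m/s

Transfer-ellipse semi-major axis a_t = (r₁ + r₂)/2 = (17800 + 3740)/2 = 10770 km.
At apoapsis, r = 17800 km.
Applying v² = μ(2/r − 1/a_t): v = 0.9141 km/s.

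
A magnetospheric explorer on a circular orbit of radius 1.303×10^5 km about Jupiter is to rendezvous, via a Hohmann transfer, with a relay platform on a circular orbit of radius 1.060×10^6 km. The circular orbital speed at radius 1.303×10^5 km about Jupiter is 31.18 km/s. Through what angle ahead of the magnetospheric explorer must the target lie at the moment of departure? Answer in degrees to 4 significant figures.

φ = 104.3°

From the circular-orbit relation v² = μ/r at r = 1.303×10^5 km: μ = v²r = (31.18)² × 1.303×10^5 = 1.26677×10^8 km³/s².
Semi-major axis of the transfer orbit: a_t = (1.303×10^5 + 1.060×10^6)/2 = 5.9515×10^5 km.
The half-period of the transfer ellipse is t = π√(a_t³/μ) = 1.282×10^5 s.
The target's mean motion on its circular orbit is ω₂ = √(μ/r₂³) = 1.031×10^-5 rad/s.
Angle swept by the target during transfer: ω₂·t = 1.3217 rad = 75.73°.
The magnetospheric explorer traverses 180° on the transfer ellipse, so the target must lead by 180° − 75.73° = 104.3°.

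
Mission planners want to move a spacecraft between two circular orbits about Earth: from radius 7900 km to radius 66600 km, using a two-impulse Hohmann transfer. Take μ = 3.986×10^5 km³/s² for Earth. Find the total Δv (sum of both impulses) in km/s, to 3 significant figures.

The Hohmann ellipse has a_t = (r₁ + r₂)/2 = 37250 km.
At r₁ the circular-orbit speed is v₁ = √(μ/r₁) = 7.103 km/s.
On the transfer ellipse at r₁, vis-viva gives v_p = √[μ(2/r₁ − 1/a_t)] = 9.498 km/s.
First burn Δv₁ = |v_p − v₁| = 2.395 km/s.
At r₂, v₂ = √(μ/r₂) = 2.4464 km/s.
Transfer-orbit speed at r₂: v_a = √[μ(2/r₂ − 1/a_t)] = 1.1266 km/s.
Second burn Δv₂ = |v₂ − v_a| = 1.320 km/s.
Δv = Δv₁ + Δv₂ = 2.395 + 1.320 = 3.715 km/s.

Δv = 3.71 km/s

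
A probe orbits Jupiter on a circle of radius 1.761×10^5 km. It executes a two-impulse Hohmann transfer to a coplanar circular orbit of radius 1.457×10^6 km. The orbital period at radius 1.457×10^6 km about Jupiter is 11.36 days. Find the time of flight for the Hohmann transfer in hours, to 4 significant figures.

t = 57.19 hours

From Kepler's third law T² = 4π²r³/μ at r = 1.457×10^6 km, T = 11.36 days = 11.36 × 86400 s = 9.81504×10^5 s: μ = 4π²r³/T² = 1.26752×10^8 km³/s².
Transfer-ellipse semi-major axis a_t = (r₁ + r₂)/2 = (1.761×10^5 + 1.457×10^6)/2 = 8.1655×10^5 km.
Transfer time t = π√(a_t³/μ) = π√((8.1655×10^5)³ / 1.26752×10^8) = 2.059×10^5 s.
Converting: 2.059×10^5 s ÷ 3600 s/hour = 57.19 hours.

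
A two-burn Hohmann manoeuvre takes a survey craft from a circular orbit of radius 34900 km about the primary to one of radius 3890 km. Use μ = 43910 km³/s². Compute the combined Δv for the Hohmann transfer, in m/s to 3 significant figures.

Δv = 1770 m/s

Transfer-ellipse semi-major axis a_t = (r₁ + r₂)/2 = (34900 + 3890)/2 = 19395 km.
Circular speed at r₁: v₁ = √(μ/r₁) = √(43910/34900) = 1.12168 km/s.
On the transfer ellipse at r₁, vis-viva equation gives v_a = √[μ(2/r₁ − 1/a_t)] = 0.502341 km/s.
First burn Δv₁ = |v_a − v₁| = 0.6193 km/s.
Circular speed at r₂: v₂ = √(μ/r₂) = 3.360 km/s.
Transfer-orbit speed at r₂: v_p = √[μ(2/r₂ − 1/a_t)] = 4.507 km/s.
Second burn Δv₂ = |v₂ − v_p| = 1.147 km/s.
Δv = Δv₁ + Δv₂ = 0.6193 + 1.147 = 1.766 km/s.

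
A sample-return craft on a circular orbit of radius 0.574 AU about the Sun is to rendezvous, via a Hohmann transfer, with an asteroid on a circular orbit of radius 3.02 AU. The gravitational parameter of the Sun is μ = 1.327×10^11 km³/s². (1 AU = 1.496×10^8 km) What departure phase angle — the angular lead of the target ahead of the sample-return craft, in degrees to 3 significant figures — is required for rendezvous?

In km: r₁ = 0.574 × 1.496×10^8 = 8.58704×10^7 km; r₂ = 3.02 × 1.496×10^8 = 4.51792×10^8 km.
The Hohmann ellipse has a_t = (r₁ + r₂)/2 = 2.688312×10^8 km.
Transfer time t = π√(a_t³/μ) = 3.801×10^7 s.
The target's mean motion on its circular orbit is ω₂ = √(μ/r₂³) = 3.793×10^-8 rad/s.
Angle swept by the target during transfer: ω₂·t = 1.442 rad = 82.62°.
The sample-return craft traverses 180° on the transfer ellipse, so the target must lead by 180° − 82.62° = 97.4°.

φ = 97.4°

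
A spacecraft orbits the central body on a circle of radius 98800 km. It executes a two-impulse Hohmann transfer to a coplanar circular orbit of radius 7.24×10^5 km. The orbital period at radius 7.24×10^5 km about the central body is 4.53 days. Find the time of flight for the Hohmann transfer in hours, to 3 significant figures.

From Kepler's third law T² = 4π²r³/μ at r = 7.24×10^5 km, T = 4.53 days = 4.53 × 86400 s = 3.91392×10^5 s: μ = 4π²r³/T² = 9.78029×10^7 km³/s².
The Hohmann ellipse has a_t = (r₁ + r₂)/2 = 4.114×10^5 km.
Transfer time t = π√(a_t³/μ) = π√((4.114×10^5)³ / 9.78029×10^7) = 83820 s.
Converting: 83820 s ÷ 3600 s/hour = 23.3 hours.

t = 23.3 hours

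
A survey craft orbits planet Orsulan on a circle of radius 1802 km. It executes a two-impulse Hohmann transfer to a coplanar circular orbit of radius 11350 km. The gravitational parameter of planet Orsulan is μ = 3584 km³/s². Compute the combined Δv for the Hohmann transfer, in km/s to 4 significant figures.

Δv = 0.7103 km/s

Semi-major axis of the transfer orbit: a_t = (1802 + 11350)/2 = 6576 km.
Circular speed at r₁: v₁ = √(μ/r₁) = √(3584/1802) = 1.4103 km/s.
Transfer-orbit speed at r₁ (v² = μ(2/r − 1/a)): v_p = √[μ(2/r₁ − 1/a_t)] = 1.8528 km/s.
First burn Δv₁ = |v_p − v₁| = 0.4425 km/s.
At r₂, v₂ = √(μ/r₂) = 0.56193 km/s.
Transfer-orbit speed at r₂: v_a = √[μ(2/r₂ − 1/a_t)] = 0.29416 km/s.
Second burn Δv₂ = |v₂ − v_a| = 0.2678 km/s.
Total Δv = Δv₁ + Δv₂ = 0.7103 km/s.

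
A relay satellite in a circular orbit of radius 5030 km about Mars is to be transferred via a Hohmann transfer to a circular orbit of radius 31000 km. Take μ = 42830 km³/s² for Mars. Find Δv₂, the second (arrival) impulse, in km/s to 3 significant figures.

The Hohmann ellipse has a_t = (r₁ + r₂)/2 = 18015 km.
On the circular orbit at r = 31000 km, v_c = √(μ/r) = 1.1754 km/s.
Transfer-orbit speed at the same r (vis-viva, a = a_t): v_t = √[μ(2/r − 1/a_t)] = 0.62110 km/s.
Δv₂ = |v_t − v_c| = |0.62110 − 1.1754| = 0.5543 km/s.

Δv₂ = 0.554 km/s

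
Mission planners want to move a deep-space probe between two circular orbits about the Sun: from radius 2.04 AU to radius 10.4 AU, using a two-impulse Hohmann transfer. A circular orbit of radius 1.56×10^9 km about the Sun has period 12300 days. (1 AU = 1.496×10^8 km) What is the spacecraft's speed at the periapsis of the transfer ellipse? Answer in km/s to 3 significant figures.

v = 27.0 km/s

From Kepler's third law T² = 4π²r³/μ at r = 1.56×10^9 km, T = 12300 days = 12300 × 86400 s = 1.06272×10^9 s: μ = 4π²r³/T² = 1.32708×10^11 km³/s².
In km: r₁ = 2.04 × 1.496×10^8 = 3.05184×10^8 km; r₂ = 10.4 × 1.496×10^8 = 1.55584×10^9 km.
Semi-major axis of the transfer orbit: a_t = (3.05184×10^8 + 1.55584×10^9)/2 = 9.30512×10^8 km.
The periapsis of the transfer ellipse is at r = 3.05184×10^8 km.
From the vis-viva equation, v = √[μ(2/r − 1/a_t)] = 26.96 km/s.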